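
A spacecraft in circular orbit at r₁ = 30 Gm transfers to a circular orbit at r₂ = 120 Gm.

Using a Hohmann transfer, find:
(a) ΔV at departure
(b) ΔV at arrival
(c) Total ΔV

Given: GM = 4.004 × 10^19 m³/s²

Convert to SI: r₁ = 30 Gm = 3e+10 m; r₂ = 120 Gm = 1.2e+11 m.
Transfer semi-major axis: a_t = (r₁ + r₂)/2 = (3e+10 + 1.2e+11)/2 = 7.5e+10 m.
Circular speeds: v₁ = √(GM/r₁) = 36533.1 m/s, v₂ = √(GM/r₂) = 18266.5 m/s.
Transfer speeds (vis-viva v² = GM(2/r − 1/a_t)): v₁ᵗ = 46211.1 m/s, v₂ᵗ = 11552.8 m/s.
(a) ΔV₁ = |v₁ᵗ − v₁| ≈ 9678 m/s = 9.678 km/s.
(b) ΔV₂ = |v₂ − v₂ᵗ| ≈ 6714 m/s = 6.714 km/s.
(c) ΔV_total = ΔV₁ + ΔV₂ ≈ 1.639e+04 m/s = 16.39 km/s.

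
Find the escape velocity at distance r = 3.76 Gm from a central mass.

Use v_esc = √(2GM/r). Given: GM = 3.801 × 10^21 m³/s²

Convert to SI: r = 3.76 Gm = 3.76e+09 m.
Escape velocity comes from setting total energy to zero: ½v² − GM/r = 0 ⇒ v_esc = √(2GM / r).
v_esc = √(2 · 3.801e+21 / 3.76e+09) m/s ≈ 1.422e+06 m/s = 1422 km/s.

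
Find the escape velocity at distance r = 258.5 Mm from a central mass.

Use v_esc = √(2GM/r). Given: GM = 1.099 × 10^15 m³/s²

Convert to SI: r = 258.5 Mm = 2.585e+08 m.
Escape velocity comes from setting total energy to zero: ½v² − GM/r = 0 ⇒ v_esc = √(2GM / r).
v_esc = √(2 · 1.099e+15 / 2.585e+08) m/s ≈ 2916 m/s = 2.916 km/s.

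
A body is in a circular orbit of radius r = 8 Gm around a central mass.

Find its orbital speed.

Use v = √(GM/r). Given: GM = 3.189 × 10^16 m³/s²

Convert to SI: r = 8 Gm = 8e+09 m.
For a circular orbit, gravity supplies the centripetal force, so v = √(GM / r).
v = √(3.189e+16 / 8e+09) m/s ≈ 1997 m/s = 1.997 km/s.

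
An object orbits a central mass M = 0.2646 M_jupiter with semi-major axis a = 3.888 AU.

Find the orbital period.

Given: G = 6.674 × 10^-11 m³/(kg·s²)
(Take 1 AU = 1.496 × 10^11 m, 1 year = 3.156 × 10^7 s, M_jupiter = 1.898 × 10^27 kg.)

Convert to SI: a = 3.888 AU = 5.81645e+11 m; M = 0.2646 M_jupiter = 5.02211e+26 kg.
GM = G · M = 6.674e-11 · 5.02211e+26 = 3.35175e+16 m³/s².
Kepler's third law: T = 2π √(a³ / GM).
Substituting a = 5.81645e+11 m and GM = 3.35175e+16 m³/s²:
T = 2π √((5.81645e+11)³ / 3.35175e+16) s
T ≈ 1.522e+10 s = 482.4 years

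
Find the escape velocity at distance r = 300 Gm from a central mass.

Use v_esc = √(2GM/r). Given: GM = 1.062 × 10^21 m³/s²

Convert to SI: r = 300 Gm = 3e+11 m.
Escape velocity comes from setting total energy to zero: ½v² − GM/r = 0 ⇒ v_esc = √(2GM / r).
v_esc = √(2 · 1.062e+21 / 3e+11) m/s ≈ 8.414e+04 m/s = 84.14 km/s.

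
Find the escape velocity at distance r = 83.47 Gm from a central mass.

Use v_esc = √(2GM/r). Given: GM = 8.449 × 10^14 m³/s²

Convert to SI: r = 83.47 Gm = 8.347e+10 m.
Escape velocity comes from setting total energy to zero: ½v² − GM/r = 0 ⇒ v_esc = √(2GM / r).
v_esc = √(2 · 8.449e+14 / 8.347e+10) m/s ≈ 142.3 m/s = 142.3 m/s.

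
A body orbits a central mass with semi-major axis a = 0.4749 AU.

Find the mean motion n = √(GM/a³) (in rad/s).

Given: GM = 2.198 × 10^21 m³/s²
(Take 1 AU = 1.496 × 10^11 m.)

Convert to SI: a = 0.4749 AU = 7.1045e+10 m.
n = √(GM / a³).
n = √(2.198e+21 / (7.1045e+10)³) rad/s ≈ 2.476e-06 rad/s.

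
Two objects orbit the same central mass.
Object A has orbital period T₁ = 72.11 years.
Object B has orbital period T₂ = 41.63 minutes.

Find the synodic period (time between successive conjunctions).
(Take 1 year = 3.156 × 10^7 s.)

Convert to SI: T₁ = 72.11 years = 2.27579e+09 s; T₂ = 41.63 minutes = 2497.8 s.
T_syn = |T₁ · T₂ / (T₁ − T₂)|.
T_syn = |2.27579e+09 · 2497.8 / (2.27579e+09 − 2497.8)| s ≈ 2498 s = 41.63 minutes.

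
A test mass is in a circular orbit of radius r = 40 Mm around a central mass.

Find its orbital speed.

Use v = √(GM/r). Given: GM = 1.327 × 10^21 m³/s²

Convert to SI: r = 40 Mm = 4e+07 m.
For a circular orbit, gravity supplies the centripetal force, so v = √(GM / r).
v = √(1.327e+21 / 4e+07) m/s ≈ 5.76e+06 m/s = 5760 km/s.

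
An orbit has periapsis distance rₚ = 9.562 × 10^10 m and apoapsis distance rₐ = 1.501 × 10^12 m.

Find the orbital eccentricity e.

e = (rₐ − rₚ) / (rₐ + rₚ).
e = (1.501e+12 − 9.562e+10) / (1.501e+12 + 9.562e+10) = 1.40538e+12 / 1.59662e+12 ≈ 0.8802.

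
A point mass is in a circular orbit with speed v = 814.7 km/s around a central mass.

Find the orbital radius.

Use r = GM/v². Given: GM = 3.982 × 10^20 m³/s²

Convert to SI: v = 814.7 km/s = 814700 m/s.
For a circular orbit, v² = GM / r, so r = GM / v².
r = 3.982e+20 / (814700)² m ≈ 5.999e+08 m = 599.9 Mm.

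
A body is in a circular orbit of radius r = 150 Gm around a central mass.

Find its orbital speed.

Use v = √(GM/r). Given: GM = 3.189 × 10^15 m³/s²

Convert to SI: r = 150 Gm = 1.5e+11 m.
For a circular orbit, gravity supplies the centripetal force, so v = √(GM / r).
v = √(3.189e+15 / 1.5e+11) m/s ≈ 145.8 m/s = 145.8 m/s.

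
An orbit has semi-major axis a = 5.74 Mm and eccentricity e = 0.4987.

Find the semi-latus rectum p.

Convert to SI: a = 5.74 Mm = 5.74e+06 m.
p = a (1 − e²).
p = 5.74e+06 · (1 − (0.4987)²) = 5.74e+06 · 0.751298 ≈ 4.312e+06 m = 4.312 Mm.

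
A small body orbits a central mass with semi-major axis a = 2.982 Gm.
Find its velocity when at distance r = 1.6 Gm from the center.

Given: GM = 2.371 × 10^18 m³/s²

Convert to SI: a = 2.982 Gm = 2.982e+09 m; r = 1.6 Gm = 1.6e+09 m.
Vis-viva: v = √(GM · (2/r − 1/a)).
2/r − 1/a = 2/1.6e+09 − 1/2.982e+09 = 9.14655e-10 m⁻¹.
v = √(2.371e+18 · 9.14655e-10) m/s ≈ 4.657e+04 m/s = 46.57 km/s.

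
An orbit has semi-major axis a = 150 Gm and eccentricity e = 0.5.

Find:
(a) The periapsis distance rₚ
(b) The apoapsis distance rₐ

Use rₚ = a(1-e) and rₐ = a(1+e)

Convert to SI: a = 150 Gm = 1.5e+11 m.
(a) rₚ = a(1 − e) = 1.5e+11 · (1 − 0.5) = 1.5e+11 · 0.5 ≈ 7.5e+10 m = 75 Gm.
(b) rₐ = a(1 + e) = 1.5e+11 · (1 + 0.5) = 1.5e+11 · 1.5 ≈ 2.25e+11 m = 225 Gm.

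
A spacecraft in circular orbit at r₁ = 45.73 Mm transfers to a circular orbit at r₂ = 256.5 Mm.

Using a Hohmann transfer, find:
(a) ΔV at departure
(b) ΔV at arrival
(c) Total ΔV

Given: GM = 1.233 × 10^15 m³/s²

Convert to SI: r₁ = 45.73 Mm = 4.573e+07 m; r₂ = 256.5 Mm = 2.565e+08 m.
Transfer semi-major axis: a_t = (r₁ + r₂)/2 = (4.573e+07 + 2.565e+08)/2 = 1.51115e+08 m.
Circular speeds: v₁ = √(GM/r₁) = 5192.55 m/s, v₂ = √(GM/r₂) = 2192.49 m/s.
Transfer speeds (vis-viva v² = GM(2/r − 1/a_t)): v₁ᵗ = 6765.05 m/s, v₂ᵗ = 1206.1 m/s.
(a) ΔV₁ = |v₁ᵗ − v₁| ≈ 1572 m/s = 1.572 km/s.
(b) ΔV₂ = |v₂ − v₂ᵗ| ≈ 986.4 m/s = 986.4 m/s.
(c) ΔV_total = ΔV₁ + ΔV₂ ≈ 2559 m/s = 2.559 km/s.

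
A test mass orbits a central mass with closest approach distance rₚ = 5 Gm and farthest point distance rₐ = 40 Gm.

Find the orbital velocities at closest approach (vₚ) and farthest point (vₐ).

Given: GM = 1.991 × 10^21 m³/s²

Convert to SI: rₚ = 5 Gm = 5e+09 m; rₐ = 40 Gm = 4e+10 m.
Use the vis-viva equation v² = GM(2/r − 1/a) with a = (rₚ + rₐ)/2 = (5e+09 + 4e+10)/2 = 2.25e+10 m.
vₚ = √(GM · (2/rₚ − 1/a)) = √(1.991e+21 · (2/5e+09 − 1/2.25e+10)) m/s ≈ 8.414e+05 m/s = 841.4 km/s.
vₐ = √(GM · (2/rₐ − 1/a)) = √(1.991e+21 · (2/4e+10 − 1/2.25e+10)) m/s ≈ 1.052e+05 m/s = 105.2 km/s.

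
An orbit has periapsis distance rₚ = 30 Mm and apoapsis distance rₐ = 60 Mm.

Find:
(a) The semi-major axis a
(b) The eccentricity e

Convert to SI: rₚ = 30 Mm = 3e+07 m; rₐ = 60 Mm = 6e+07 m.
(a) a = (rₚ + rₐ) / 2 = (3e+07 + 6e+07) / 2 ≈ 4.5e+07 m = 45 Mm.
(b) e = (rₐ − rₚ) / (rₐ + rₚ) = (6e+07 − 3e+07) / (6e+07 + 3e+07) ≈ 0.3333.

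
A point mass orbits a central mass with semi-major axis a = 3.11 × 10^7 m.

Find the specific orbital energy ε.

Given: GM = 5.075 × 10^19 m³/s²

ε = −GM / (2a).
ε = −5.075e+19 / (2 · 3.11e+07) J/kg ≈ -8.159e+11 J/kg = -815.9 GJ/kg.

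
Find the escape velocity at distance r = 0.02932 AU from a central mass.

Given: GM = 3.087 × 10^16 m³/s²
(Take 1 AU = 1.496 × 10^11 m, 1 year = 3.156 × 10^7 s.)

Convert to SI: r = 0.02932 AU = 4.38627e+09 m.
Escape velocity comes from setting total energy to zero: ½v² − GM/r = 0 ⇒ v_esc = √(2GM / r).
v_esc = √(2 · 3.087e+16 / 4.38627e+09) m/s ≈ 3752 m/s = 0.7915 AU/year.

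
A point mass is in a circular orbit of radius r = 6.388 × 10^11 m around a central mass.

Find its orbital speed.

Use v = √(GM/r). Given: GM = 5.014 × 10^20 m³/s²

For a circular orbit, gravity supplies the centripetal force, so v = √(GM / r).
v = √(5.014e+20 / 6.388e+11) m/s ≈ 2.802e+04 m/s = 28.02 km/s.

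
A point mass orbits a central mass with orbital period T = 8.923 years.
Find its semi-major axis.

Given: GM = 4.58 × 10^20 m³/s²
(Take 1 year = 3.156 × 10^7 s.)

Convert to SI: T = 8.923 years = 2.8161e+08 s.
Invert Kepler's third law: a = (GM · T² / (4π²))^(1/3).
Substituting T = 2.8161e+08 s and GM = 4.58e+20 m³/s²:
a = (4.58e+20 · (2.8161e+08)² / (4π²))^(1/3) m
a ≈ 9.726e+11 m = 972.6 Gm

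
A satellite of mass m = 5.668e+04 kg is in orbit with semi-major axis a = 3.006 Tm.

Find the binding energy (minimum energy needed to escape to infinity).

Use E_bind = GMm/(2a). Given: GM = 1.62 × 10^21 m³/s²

Convert to SI: a = 3.006 Tm = 3.006e+12 m.
Total orbital energy is E = −GMm/(2a); binding energy is E_bind = −E = GMm/(2a).
E_bind = 1.62e+21 · 5.668e+04 / (2 · 3.006e+12) J ≈ 1.527e+13 J = 15.27 TJ.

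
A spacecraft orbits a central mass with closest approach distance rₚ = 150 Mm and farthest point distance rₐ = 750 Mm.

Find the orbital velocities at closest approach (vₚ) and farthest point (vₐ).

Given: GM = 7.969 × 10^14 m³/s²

Convert to SI: rₚ = 150 Mm = 1.5e+08 m; rₐ = 750 Mm = 7.5e+08 m.
Use the vis-viva equation v² = GM(2/r − 1/a) with a = (rₚ + rₐ)/2 = (1.5e+08 + 7.5e+08)/2 = 4.5e+08 m.
vₚ = √(GM · (2/rₚ − 1/a)) = √(7.969e+14 · (2/1.5e+08 − 1/4.5e+08)) m/s ≈ 2976 m/s = 2.976 km/s.
vₐ = √(GM · (2/rₐ − 1/a)) = √(7.969e+14 · (2/7.5e+08 − 1/4.5e+08)) m/s ≈ 595.1 m/s = 595.1 m/s.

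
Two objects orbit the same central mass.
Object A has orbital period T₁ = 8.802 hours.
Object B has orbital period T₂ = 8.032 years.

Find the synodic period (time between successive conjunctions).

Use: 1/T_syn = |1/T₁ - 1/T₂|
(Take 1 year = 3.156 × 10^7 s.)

Convert to SI: T₁ = 8.802 hours = 31687.2 s; T₂ = 8.032 years = 2.5349e+08 s.
T_syn = |T₁ · T₂ / (T₁ − T₂)|.
T_syn = |31687.2 · 2.5349e+08 / (31687.2 − 2.5349e+08)| s ≈ 3.169e+04 s = 8.803 hours.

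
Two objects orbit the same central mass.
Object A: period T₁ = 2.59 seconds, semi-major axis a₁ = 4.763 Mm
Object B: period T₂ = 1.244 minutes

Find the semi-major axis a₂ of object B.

Convert to SI: a₁ = 4.763 Mm = 4.763e+06 m; T₂ = 1.244 minutes = 74.64 s.
Kepler's third law: (T₁/T₂)² = (a₁/a₂)³ ⇒ a₂ = a₁ · (T₂/T₁)^(2/3).
T₂/T₁ = 74.64 / 2.59 = 28.8185.
a₂ = 4.763e+06 · (28.8185)^(2/3) m ≈ 4.477e+07 m = 44.77 Mm.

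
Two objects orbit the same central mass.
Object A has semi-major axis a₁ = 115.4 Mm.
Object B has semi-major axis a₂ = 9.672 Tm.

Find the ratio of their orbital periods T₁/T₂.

Convert to SI: a₁ = 115.4 Mm = 1.154e+08 m; a₂ = 9.672 Tm = 9.672e+12 m.
From Kepler's third law, (T₁/T₂)² = (a₁/a₂)³, so T₁/T₂ = (a₁/a₂)^(3/2).
a₁/a₂ = 1.154e+08 / 9.672e+12 = 1.19313e-05.
T₁/T₂ = (1.19313e-05)^(3/2) ≈ 4.121e-08.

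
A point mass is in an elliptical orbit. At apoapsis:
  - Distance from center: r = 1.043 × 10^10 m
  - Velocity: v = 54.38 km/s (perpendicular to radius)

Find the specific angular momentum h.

Convert to SI: v = 54.38 km/s = 54380 m/s.
With v perpendicular to r, h = r · v.
h = 1.043e+10 · 54380 m²/s ≈ 5.672e+14 m²/s.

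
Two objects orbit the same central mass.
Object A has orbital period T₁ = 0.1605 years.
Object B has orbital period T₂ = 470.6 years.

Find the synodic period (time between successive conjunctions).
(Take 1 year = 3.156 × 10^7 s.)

Convert to SI: T₁ = 0.1605 years = 5.06538e+06 s; T₂ = 470.6 years = 1.48521e+10 s.
T_syn = |T₁ · T₂ / (T₁ − T₂)|.
T_syn = |5.06538e+06 · 1.48521e+10 / (5.06538e+06 − 1.48521e+10)| s ≈ 5.067e+06 s = 0.1606 years.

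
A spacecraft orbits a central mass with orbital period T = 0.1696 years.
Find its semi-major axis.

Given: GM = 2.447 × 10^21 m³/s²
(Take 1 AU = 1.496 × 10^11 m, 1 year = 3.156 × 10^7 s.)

Convert to SI: T = 0.1696 years = 5.35258e+06 s.
Invert Kepler's third law: a = (GM · T² / (4π²))^(1/3).
Substituting T = 5.35258e+06 s and GM = 2.447e+21 m³/s²:
a = (2.447e+21 · (5.35258e+06)² / (4π²))^(1/3) m
a ≈ 1.211e+11 m = 0.8095 AU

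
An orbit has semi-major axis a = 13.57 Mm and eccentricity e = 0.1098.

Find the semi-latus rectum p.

Convert to SI: a = 13.57 Mm = 1.357e+07 m.
p = a (1 − e²).
p = 1.357e+07 · (1 − (0.1098)²) = 1.357e+07 · 0.987944 ≈ 1.341e+07 m = 13.41 Mm.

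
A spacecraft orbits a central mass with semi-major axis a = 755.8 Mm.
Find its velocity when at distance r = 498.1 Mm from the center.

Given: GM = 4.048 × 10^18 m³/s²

Convert to SI: a = 755.8 Mm = 7.558e+08 m; r = 498.1 Mm = 4.981e+08 m.
Vis-viva: v = √(GM · (2/r − 1/a)).
2/r − 1/a = 2/4.981e+08 − 1/7.558e+08 = 2.69216e-09 m⁻¹.
v = √(4.048e+18 · 2.69216e-09) m/s ≈ 1.044e+05 m/s = 104.4 km/s.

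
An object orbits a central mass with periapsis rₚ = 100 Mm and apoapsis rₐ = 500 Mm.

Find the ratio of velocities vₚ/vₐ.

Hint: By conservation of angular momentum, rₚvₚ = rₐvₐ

Convert to SI: rₚ = 100 Mm = 1e+08 m; rₐ = 500 Mm = 5e+08 m.
Conservation of angular momentum gives rₚvₚ = rₐvₐ, so vₚ/vₐ = rₐ/rₚ.
vₚ/vₐ = 5e+08 / 1e+08 ≈ 5.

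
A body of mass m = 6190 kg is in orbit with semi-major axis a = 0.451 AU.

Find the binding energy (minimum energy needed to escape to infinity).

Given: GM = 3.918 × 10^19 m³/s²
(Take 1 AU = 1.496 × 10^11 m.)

Convert to SI: a = 0.451 AU = 6.74696e+10 m.
Total orbital energy is E = −GMm/(2a); binding energy is E_bind = −E = GMm/(2a).
E_bind = 3.918e+19 · 6190 / (2 · 6.74696e+10) J ≈ 1.797e+12 J = 1.797 TJ.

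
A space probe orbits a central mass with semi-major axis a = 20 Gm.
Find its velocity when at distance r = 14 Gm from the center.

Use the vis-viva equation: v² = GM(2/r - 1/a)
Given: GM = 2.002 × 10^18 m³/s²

Convert to SI: a = 20 Gm = 2e+10 m; r = 14 Gm = 1.4e+10 m.
Vis-viva: v = √(GM · (2/r − 1/a)).
2/r − 1/a = 2/1.4e+10 − 1/2e+10 = 9.28571e-11 m⁻¹.
v = √(2.002e+18 · 9.28571e-11) m/s ≈ 1.363e+04 m/s = 13.63 km/s.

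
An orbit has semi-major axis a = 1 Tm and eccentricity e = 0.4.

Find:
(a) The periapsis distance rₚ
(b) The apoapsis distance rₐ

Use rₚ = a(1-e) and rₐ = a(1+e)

Convert to SI: a = 1 Tm = 1e+12 m.
(a) rₚ = a(1 − e) = 1e+12 · (1 − 0.4) = 1e+12 · 0.6 ≈ 6e+11 m = 600 Gm.
(b) rₐ = a(1 + e) = 1e+12 · (1 + 0.4) = 1e+12 · 1.4 ≈ 1.4e+12 m = 1.4 Tm.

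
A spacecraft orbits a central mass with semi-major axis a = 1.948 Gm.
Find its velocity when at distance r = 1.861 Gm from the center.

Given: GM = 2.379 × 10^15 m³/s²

Convert to SI: a = 1.948 Gm = 1.948e+09 m; r = 1.861 Gm = 1.861e+09 m.
Vis-viva: v = √(GM · (2/r − 1/a)).
2/r − 1/a = 2/1.861e+09 − 1/1.948e+09 = 5.61344e-10 m⁻¹.
v = √(2.379e+15 · 5.61344e-10) m/s ≈ 1156 m/s = 1.156 km/s.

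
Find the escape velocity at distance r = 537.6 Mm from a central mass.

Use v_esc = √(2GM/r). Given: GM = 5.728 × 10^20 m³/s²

Convert to SI: r = 537.6 Mm = 5.376e+08 m.
Escape velocity comes from setting total energy to zero: ½v² − GM/r = 0 ⇒ v_esc = √(2GM / r).
v_esc = √(2 · 5.728e+20 / 5.376e+08) m/s ≈ 1.46e+06 m/s = 1460 km/s.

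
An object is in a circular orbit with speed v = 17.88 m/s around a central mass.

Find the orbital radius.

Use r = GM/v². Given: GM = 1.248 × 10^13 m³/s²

For a circular orbit, v² = GM / r, so r = GM / v².
r = 1.248e+13 / (17.88)² m ≈ 3.904e+10 m = 39.04 Gm.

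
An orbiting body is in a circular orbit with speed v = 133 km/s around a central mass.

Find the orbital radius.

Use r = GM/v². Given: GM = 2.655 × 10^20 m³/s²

Convert to SI: v = 133 km/s = 133000 m/s.
For a circular orbit, v² = GM / r, so r = GM / v².
r = 2.655e+20 / (133000)² m ≈ 1.501e+10 m = 15.01 Gm.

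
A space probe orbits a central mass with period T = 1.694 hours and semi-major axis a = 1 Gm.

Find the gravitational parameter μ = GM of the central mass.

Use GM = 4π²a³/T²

Convert to SI: T = 1.694 hours = 6098.4 s; a = 1 Gm = 1e+09 m.
GM = 4π² · a³ / T².
GM = 4π² · (1e+09)³ / (6098.4)² m³/s² ≈ 1.062e+21 m³/s² = 1.062 × 10^21 m³/s².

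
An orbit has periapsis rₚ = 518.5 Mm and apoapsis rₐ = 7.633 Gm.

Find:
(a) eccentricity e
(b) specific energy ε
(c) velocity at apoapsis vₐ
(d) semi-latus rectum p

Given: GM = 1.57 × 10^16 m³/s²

Convert to SI: rₚ = 518.5 Mm = 5.185e+08 m; rₐ = 7.633 Gm = 7.633e+09 m.
(a) e = (rₐ − rₚ)/(rₐ + rₚ) = (7.633e+09 − 5.185e+08)/(7.633e+09 + 5.185e+08) ≈ 0.8728
(b) With a = (rₚ + rₐ)/2 = 4.07575e+09 m, ε = −GM/(2a) = −1.57e+16/(2 · 4.07575e+09) J/kg ≈ -1.926e+06 J/kg
(c) With a = (rₚ + rₐ)/2 = 4.07575e+09 m, vₐ = √(GM (2/rₐ − 1/a)) = √(1.57e+16 · (2/7.633e+09 − 1/4.07575e+09)) m/s ≈ 511.5 m/s
(d) From a = (rₚ + rₐ)/2 = 4.07575e+09 m and e = (rₐ − rₚ)/(rₐ + rₚ) = 0.872784, p = a(1 − e²) = 4.07575e+09 · (1 − (0.872784)²) ≈ 9.71e+08 m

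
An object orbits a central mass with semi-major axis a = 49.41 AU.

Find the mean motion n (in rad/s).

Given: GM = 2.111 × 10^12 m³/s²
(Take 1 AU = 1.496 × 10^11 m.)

Convert to SI: a = 49.41 AU = 7.39174e+12 m.
n = √(GM / a³).
n = √(2.111e+12 / (7.39174e+12)³) rad/s ≈ 7.23e-14 rad/s.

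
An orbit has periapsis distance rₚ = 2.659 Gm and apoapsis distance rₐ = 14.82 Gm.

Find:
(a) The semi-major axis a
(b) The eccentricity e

Convert to SI: rₚ = 2.659 Gm = 2.659e+09 m; rₐ = 14.82 Gm = 1.482e+10 m.
(a) a = (rₚ + rₐ) / 2 = (2.659e+09 + 1.482e+10) / 2 ≈ 8.74e+09 m = 8.739 Gm.
(b) e = (rₐ − rₚ) / (rₐ + rₚ) = (1.482e+10 − 2.659e+09) / (1.482e+10 + 2.659e+09) ≈ 0.6957.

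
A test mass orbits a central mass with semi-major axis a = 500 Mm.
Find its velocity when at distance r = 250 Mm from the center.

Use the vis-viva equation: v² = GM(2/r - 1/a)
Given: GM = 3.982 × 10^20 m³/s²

Convert to SI: a = 500 Mm = 5e+08 m; r = 250 Mm = 2.5e+08 m.
Vis-viva: v = √(GM · (2/r − 1/a)).
2/r − 1/a = 2/2.5e+08 − 1/5e+08 = 6e-09 m⁻¹.
v = √(3.982e+20 · 6e-09) m/s ≈ 1.546e+06 m/s = 1546 km/s.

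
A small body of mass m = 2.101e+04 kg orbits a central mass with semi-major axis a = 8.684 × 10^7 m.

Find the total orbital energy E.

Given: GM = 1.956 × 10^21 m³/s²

E = −GMm / (2a).
E = −1.956e+21 · 2.101e+04 / (2 · 8.684e+07) J ≈ -2.366e+17 J = -236.6 PJ.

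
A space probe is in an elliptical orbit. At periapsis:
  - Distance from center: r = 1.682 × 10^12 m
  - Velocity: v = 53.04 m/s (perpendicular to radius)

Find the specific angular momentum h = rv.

With v perpendicular to r, h = r · v.
h = 1.682e+12 · 53.04 m²/s ≈ 8.921e+13 m²/s.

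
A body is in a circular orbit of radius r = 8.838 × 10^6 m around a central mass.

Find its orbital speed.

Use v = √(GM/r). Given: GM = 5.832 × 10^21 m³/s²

For a circular orbit, gravity supplies the centripetal force, so v = √(GM / r).
v = √(5.832e+21 / 8.838e+06) m/s ≈ 2.569e+07 m/s = 2.569e+04 km/s.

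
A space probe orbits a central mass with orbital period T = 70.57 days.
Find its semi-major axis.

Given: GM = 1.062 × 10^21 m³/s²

Convert to SI: T = 70.57 days = 6.09725e+06 s.
Invert Kepler's third law: a = (GM · T² / (4π²))^(1/3).
Substituting T = 6.09725e+06 s and GM = 1.062e+21 m³/s²:
a = (1.062e+21 · (6.09725e+06)² / (4π²))^(1/3) m
a ≈ 1e+11 m = 100 Gm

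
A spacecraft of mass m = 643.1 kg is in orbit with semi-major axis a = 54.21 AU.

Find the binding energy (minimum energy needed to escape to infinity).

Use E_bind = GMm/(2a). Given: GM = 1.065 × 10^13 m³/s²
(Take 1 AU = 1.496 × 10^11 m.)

Convert to SI: a = 54.21 AU = 8.10982e+12 m.
Total orbital energy is E = −GMm/(2a); binding energy is E_bind = −E = GMm/(2a).
E_bind = 1.065e+13 · 643.1 / (2 · 8.10982e+12) J ≈ 422.3 J = 422.3 J.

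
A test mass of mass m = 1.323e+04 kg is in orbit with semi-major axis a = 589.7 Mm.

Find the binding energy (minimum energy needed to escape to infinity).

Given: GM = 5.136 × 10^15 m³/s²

Convert to SI: a = 589.7 Mm = 5.897e+08 m.
Total orbital energy is E = −GMm/(2a); binding energy is E_bind = −E = GMm/(2a).
E_bind = 5.136e+15 · 1.323e+04 / (2 · 5.897e+08) J ≈ 5.761e+10 J = 57.61 GJ.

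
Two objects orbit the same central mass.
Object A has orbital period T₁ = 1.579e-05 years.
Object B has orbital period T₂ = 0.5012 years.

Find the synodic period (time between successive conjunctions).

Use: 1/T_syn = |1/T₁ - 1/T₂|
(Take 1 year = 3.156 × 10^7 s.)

Convert to SI: T₁ = 1.579e-05 years = 498.332 s; T₂ = 0.5012 years = 1.58179e+07 s.
T_syn = |T₁ · T₂ / (T₁ − T₂)|.
T_syn = |498.332 · 1.58179e+07 / (498.332 − 1.58179e+07)| s ≈ 498.3 s = 1.579e-05 years.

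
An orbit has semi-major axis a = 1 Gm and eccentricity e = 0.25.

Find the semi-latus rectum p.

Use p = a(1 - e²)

Convert to SI: a = 1 Gm = 1e+09 m.
p = a (1 − e²).
p = 1e+09 · (1 − (0.25)²) = 1e+09 · 0.9375 ≈ 9.375e+08 m = 937.5 Mm.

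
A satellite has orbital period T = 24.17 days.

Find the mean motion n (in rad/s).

Convert to SI: T = 24.17 days = 2.08829e+06 s.
n = 2π / T.
n = 2π / 2.08829e+06 s ≈ 3.009e-06 rad/s.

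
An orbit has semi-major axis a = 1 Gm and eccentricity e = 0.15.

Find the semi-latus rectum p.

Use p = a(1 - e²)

Convert to SI: a = 1 Gm = 1e+09 m.
p = a (1 − e²).
p = 1e+09 · (1 − (0.15)²) = 1e+09 · 0.9775 ≈ 9.775e+08 m = 977.5 Mm.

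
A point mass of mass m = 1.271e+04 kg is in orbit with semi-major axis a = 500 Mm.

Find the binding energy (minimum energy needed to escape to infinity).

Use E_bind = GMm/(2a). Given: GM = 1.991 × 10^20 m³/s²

Convert to SI: a = 500 Mm = 5e+08 m.
Total orbital energy is E = −GMm/(2a); binding energy is E_bind = −E = GMm/(2a).
E_bind = 1.991e+20 · 1.271e+04 / (2 · 5e+08) J ≈ 2.531e+15 J = 2.531 PJ.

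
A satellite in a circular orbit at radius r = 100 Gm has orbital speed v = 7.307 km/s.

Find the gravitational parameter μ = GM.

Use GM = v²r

Convert to SI: r = 100 Gm = 1e+11 m; v = 7.307 km/s = 7307 m/s.
For a circular orbit v² = GM/r, so GM = v² · r.
GM = (7307)² · 1e+11 m³/s² ≈ 5.339e+18 m³/s² = 5.339 × 10^18 m³/s².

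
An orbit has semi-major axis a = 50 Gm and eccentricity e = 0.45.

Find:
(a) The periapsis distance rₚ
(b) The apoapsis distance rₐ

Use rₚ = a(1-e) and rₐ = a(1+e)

Convert to SI: a = 50 Gm = 5e+10 m.
(a) rₚ = a(1 − e) = 5e+10 · (1 − 0.45) = 5e+10 · 0.55 ≈ 2.75e+10 m = 27.5 Gm.
(b) rₐ = a(1 + e) = 5e+10 · (1 + 0.45) = 5e+10 · 1.45 ≈ 7.25e+10 m = 72.5 Gm.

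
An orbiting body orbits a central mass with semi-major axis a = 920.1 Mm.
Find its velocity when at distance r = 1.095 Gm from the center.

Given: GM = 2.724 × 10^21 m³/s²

Convert to SI: a = 920.1 Mm = 9.201e+08 m; r = 1.095 Gm = 1.095e+09 m.
Vis-viva: v = √(GM · (2/r − 1/a)).
2/r − 1/a = 2/1.095e+09 − 1/9.201e+08 = 7.39646e-10 m⁻¹.
v = √(2.724e+21 · 7.39646e-10) m/s ≈ 1.419e+06 m/s = 1419 km/s.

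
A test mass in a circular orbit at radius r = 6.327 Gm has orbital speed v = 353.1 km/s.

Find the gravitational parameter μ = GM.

Convert to SI: r = 6.327 Gm = 6.327e+09 m; v = 353.1 km/s = 353100 m/s.
For a circular orbit v² = GM/r, so GM = v² · r.
GM = (353100)² · 6.327e+09 m³/s² ≈ 7.888e+20 m³/s² = 7.888 × 10^20 m³/s².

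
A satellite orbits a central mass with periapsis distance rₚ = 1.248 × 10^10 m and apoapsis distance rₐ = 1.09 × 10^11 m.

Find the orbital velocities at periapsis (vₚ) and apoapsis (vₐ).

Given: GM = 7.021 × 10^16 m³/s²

Use the vis-viva equation v² = GM(2/r − 1/a) with a = (rₚ + rₐ)/2 = (1.248e+10 + 1.09e+11)/2 = 6.074e+10 m.
vₚ = √(GM · (2/rₚ − 1/a)) = √(7.021e+16 · (2/1.248e+10 − 1/6.074e+10)) m/s ≈ 3177 m/s = 3.177 km/s.
vₐ = √(GM · (2/rₐ − 1/a)) = √(7.021e+16 · (2/1.09e+11 − 1/6.074e+10)) m/s ≈ 363.8 m/s = 363.8 m/s.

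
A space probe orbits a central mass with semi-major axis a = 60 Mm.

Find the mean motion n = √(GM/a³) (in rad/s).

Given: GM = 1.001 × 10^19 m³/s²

Convert to SI: a = 60 Mm = 6e+07 m.
n = √(GM / a³).
n = √(1.001e+19 / (6e+07)³) rad/s ≈ 0.006808 rad/s.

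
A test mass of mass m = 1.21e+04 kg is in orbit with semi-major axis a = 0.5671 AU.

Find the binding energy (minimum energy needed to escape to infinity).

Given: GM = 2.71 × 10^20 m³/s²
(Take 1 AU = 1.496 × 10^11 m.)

Convert to SI: a = 0.5671 AU = 8.48382e+10 m.
Total orbital energy is E = −GMm/(2a); binding energy is E_bind = −E = GMm/(2a).
E_bind = 2.71e+20 · 1.21e+04 / (2 · 8.48382e+10) J ≈ 1.933e+13 J = 19.33 TJ.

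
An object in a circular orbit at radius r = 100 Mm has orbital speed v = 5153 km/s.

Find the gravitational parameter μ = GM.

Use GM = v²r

Convert to SI: r = 100 Mm = 1e+08 m; v = 5153 km/s = 5.153e+06 m/s.
For a circular orbit v² = GM/r, so GM = v² · r.
GM = (5.153e+06)² · 1e+08 m³/s² ≈ 2.655e+21 m³/s² = 2.655 × 10^21 m³/s².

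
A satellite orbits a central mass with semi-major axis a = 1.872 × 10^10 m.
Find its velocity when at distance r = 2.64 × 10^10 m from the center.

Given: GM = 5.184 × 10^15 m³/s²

Vis-viva: v = √(GM · (2/r − 1/a)).
2/r − 1/a = 2/2.64e+10 − 1/1.872e+10 = 2.23388e-11 m⁻¹.
v = √(5.184e+15 · 2.23388e-11) m/s ≈ 340.3 m/s = 340.3 m/s.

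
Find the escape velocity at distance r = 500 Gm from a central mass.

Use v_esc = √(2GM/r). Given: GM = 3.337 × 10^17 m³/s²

Convert to SI: r = 500 Gm = 5e+11 m.
Escape velocity comes from setting total energy to zero: ½v² − GM/r = 0 ⇒ v_esc = √(2GM / r).
v_esc = √(2 · 3.337e+17 / 5e+11) m/s ≈ 1155 m/s = 1.155 km/s.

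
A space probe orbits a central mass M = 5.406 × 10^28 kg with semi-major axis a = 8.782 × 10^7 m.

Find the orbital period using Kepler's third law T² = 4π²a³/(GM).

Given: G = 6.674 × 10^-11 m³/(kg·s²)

GM = G · M = 6.674e-11 · 5.406e+28 = 3.60796e+18 m³/s².
Kepler's third law: T = 2π √(a³ / GM).
Substituting a = 8.782e+07 m and GM = 3.60796e+18 m³/s²:
T = 2π √((8.782e+07)³ / 3.60796e+18) s
T ≈ 2722 s = 45.37 minutes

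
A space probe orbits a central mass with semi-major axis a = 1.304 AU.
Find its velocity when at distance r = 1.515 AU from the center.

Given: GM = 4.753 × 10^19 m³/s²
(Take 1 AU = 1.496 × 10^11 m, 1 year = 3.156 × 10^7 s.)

Convert to SI: a = 1.304 AU = 1.95078e+11 m; r = 1.515 AU = 2.26644e+11 m.
Vis-viva: v = √(GM · (2/r − 1/a)).
2/r − 1/a = 2/2.26644e+11 − 1/1.95078e+11 = 3.69827e-12 m⁻¹.
v = √(4.753e+19 · 3.69827e-12) m/s ≈ 1.326e+04 m/s = 2.797 AU/year.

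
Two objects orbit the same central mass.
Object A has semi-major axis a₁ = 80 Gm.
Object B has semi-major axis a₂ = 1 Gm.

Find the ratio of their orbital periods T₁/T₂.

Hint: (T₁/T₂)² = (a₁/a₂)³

Convert to SI: a₁ = 80 Gm = 8e+10 m; a₂ = 1 Gm = 1e+09 m.
From Kepler's third law, (T₁/T₂)² = (a₁/a₂)³, so T₁/T₂ = (a₁/a₂)^(3/2).
a₁/a₂ = 8e+10 / 1e+09 = 80.
T₁/T₂ = (80)^(3/2) ≈ 715.5.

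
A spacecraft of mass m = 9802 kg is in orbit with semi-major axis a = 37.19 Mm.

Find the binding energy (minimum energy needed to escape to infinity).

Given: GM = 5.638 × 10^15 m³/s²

Convert to SI: a = 37.19 Mm = 3.719e+07 m.
Total orbital energy is E = −GMm/(2a); binding energy is E_bind = −E = GMm/(2a).
E_bind = 5.638e+15 · 9802 / (2 · 3.719e+07) J ≈ 7.43e+11 J = 743 GJ.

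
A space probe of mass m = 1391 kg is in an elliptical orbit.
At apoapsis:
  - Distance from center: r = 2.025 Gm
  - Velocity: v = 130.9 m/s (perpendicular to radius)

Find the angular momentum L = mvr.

Convert to SI: r = 2.025 Gm = 2.025e+09 m.
Since v is perpendicular to r, L = m · v · r.
L = 1391 · 130.9 · 2.025e+09 kg·m²/s ≈ 3.687e+14 kg·m²/s.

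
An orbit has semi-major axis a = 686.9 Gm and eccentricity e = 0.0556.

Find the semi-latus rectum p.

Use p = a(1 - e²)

Convert to SI: a = 686.9 Gm = 6.869e+11 m.
p = a (1 − e²).
p = 6.869e+11 · (1 − (0.0556)²) = 6.869e+11 · 0.996909 ≈ 6.848e+11 m = 684.8 Gm.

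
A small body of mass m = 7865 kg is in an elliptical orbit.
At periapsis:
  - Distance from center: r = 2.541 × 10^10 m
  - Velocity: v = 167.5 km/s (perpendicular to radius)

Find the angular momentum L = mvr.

Convert to SI: v = 167.5 km/s = 167500 m/s.
Since v is perpendicular to r, L = m · v · r.
L = 7865 · 167500 · 2.541e+10 kg·m²/s ≈ 3.347e+19 kg·m²/s.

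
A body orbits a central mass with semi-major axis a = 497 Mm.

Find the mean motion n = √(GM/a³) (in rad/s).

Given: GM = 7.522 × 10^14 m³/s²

Convert to SI: a = 497 Mm = 4.97e+08 m.
n = √(GM / a³).
n = √(7.522e+14 / (4.97e+08)³) rad/s ≈ 2.475e-06 rad/s.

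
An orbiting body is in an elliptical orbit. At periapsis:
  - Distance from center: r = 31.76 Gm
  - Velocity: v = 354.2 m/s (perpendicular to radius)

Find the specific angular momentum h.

Convert to SI: r = 31.76 Gm = 3.176e+10 m.
With v perpendicular to r, h = r · v.
h = 3.176e+10 · 354.2 m²/s ≈ 1.125e+13 m²/s.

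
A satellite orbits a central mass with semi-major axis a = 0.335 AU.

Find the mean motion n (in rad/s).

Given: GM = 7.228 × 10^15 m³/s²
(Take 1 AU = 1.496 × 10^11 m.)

Convert to SI: a = 0.335 AU = 5.0116e+10 m.
n = √(GM / a³).
n = √(7.228e+15 / (5.0116e+10)³) rad/s ≈ 7.578e-09 rad/s.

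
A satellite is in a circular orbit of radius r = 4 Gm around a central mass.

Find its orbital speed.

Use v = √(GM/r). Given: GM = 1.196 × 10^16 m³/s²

Convert to SI: r = 4 Gm = 4e+09 m.
For a circular orbit, gravity supplies the centripetal force, so v = √(GM / r).
v = √(1.196e+16 / 4e+09) m/s ≈ 1729 m/s = 1.729 km/s.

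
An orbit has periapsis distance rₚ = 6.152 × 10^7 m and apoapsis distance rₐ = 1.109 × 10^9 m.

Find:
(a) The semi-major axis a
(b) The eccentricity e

(a) a = (rₚ + rₐ) / 2 = (6.152e+07 + 1.109e+09) / 2 ≈ 5.853e+08 m = 5.853 × 10^8 m.
(b) e = (rₐ − rₚ) / (rₐ + rₚ) = (1.109e+09 − 6.152e+07) / (1.109e+09 + 6.152e+07) ≈ 0.8949.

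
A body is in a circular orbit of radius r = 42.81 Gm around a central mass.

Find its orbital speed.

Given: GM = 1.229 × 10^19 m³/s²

Convert to SI: r = 42.81 Gm = 4.281e+10 m.
For a circular orbit, gravity supplies the centripetal force, so v = √(GM / r).
v = √(1.229e+19 / 4.281e+10) m/s ≈ 1.694e+04 m/s = 16.94 km/s.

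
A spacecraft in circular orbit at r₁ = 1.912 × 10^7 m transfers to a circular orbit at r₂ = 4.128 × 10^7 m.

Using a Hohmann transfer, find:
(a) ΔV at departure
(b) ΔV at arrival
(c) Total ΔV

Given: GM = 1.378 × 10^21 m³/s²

Transfer semi-major axis: a_t = (r₁ + r₂)/2 = (1.912e+07 + 4.128e+07)/2 = 3.02e+07 m.
Circular speeds: v₁ = √(GM/r₁) = 8.48947e+06 m/s, v₂ = √(GM/r₂) = 5.7777e+06 m/s.
Transfer speeds (vis-viva v² = GM(2/r − 1/a_t)): v₁ᵗ = 9.92538e+06 m/s, v₂ᵗ = 4.59722e+06 m/s.
(a) ΔV₁ = |v₁ᵗ − v₁| ≈ 1.436e+06 m/s = 1436 km/s.
(b) ΔV₂ = |v₂ − v₂ᵗ| ≈ 1.18e+06 m/s = 1180 km/s.
(c) ΔV_total = ΔV₁ + ΔV₂ ≈ 2.616e+06 m/s = 2616 km/s.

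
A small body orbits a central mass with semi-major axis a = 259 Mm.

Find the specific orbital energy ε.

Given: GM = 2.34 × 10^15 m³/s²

Convert to SI: a = 259 Mm = 2.59e+08 m.
ε = −GM / (2a).
ε = −2.34e+15 / (2 · 2.59e+08) J/kg ≈ -4.517e+06 J/kg = -4.517 MJ/kg.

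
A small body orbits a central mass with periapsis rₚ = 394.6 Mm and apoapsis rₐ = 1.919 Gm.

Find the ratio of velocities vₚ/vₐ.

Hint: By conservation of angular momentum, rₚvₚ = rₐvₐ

Convert to SI: rₚ = 394.6 Mm = 3.946e+08 m; rₐ = 1.919 Gm = 1.919e+09 m.
Conservation of angular momentum gives rₚvₚ = rₐvₐ, so vₚ/vₐ = rₐ/rₚ.
vₚ/vₐ = 1.919e+09 / 3.946e+08 ≈ 4.863.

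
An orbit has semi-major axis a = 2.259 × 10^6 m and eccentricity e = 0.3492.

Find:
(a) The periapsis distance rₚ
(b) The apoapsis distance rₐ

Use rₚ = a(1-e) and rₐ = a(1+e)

(a) rₚ = a(1 − e) = 2.259e+06 · (1 − 0.3492) = 2.259e+06 · 0.6508 ≈ 1.47e+06 m = 1.47 × 10^6 m.
(b) rₐ = a(1 + e) = 2.259e+06 · (1 + 0.3492) = 2.259e+06 · 1.3492 ≈ 3.048e+06 m = 3.048 × 10^6 m.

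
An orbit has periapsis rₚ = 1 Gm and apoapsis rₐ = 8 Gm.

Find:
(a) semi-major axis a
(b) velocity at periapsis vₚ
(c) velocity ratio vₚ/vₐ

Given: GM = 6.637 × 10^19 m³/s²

Convert to SI: rₚ = 1 Gm = 1e+09 m; rₐ = 8 Gm = 8e+09 m.
(a) a = (rₚ + rₐ)/2 = (1e+09 + 8e+09)/2 ≈ 4.5e+09 m
(b) With a = (rₚ + rₐ)/2 = 4.5e+09 m, vₚ = √(GM (2/rₚ − 1/a)) = √(6.637e+19 · (2/1e+09 − 1/4.5e+09)) m/s ≈ 3.435e+05 m/s
(c) Conservation of angular momentum (rₚvₚ = rₐvₐ) gives vₚ/vₐ = rₐ/rₚ = 8e+09/1e+09 ≈ 8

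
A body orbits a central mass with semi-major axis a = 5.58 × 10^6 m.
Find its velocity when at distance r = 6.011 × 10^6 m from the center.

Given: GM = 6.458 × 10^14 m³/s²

Vis-viva: v = √(GM · (2/r − 1/a)).
2/r − 1/a = 2/6.011e+06 − 1/5.58e+06 = 1.53512e-07 m⁻¹.
v = √(6.458e+14 · 1.53512e-07) m/s ≈ 9957 m/s = 9.957 km/s.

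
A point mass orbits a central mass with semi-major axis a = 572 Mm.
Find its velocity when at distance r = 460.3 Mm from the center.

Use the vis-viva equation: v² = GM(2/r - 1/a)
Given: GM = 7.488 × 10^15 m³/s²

Convert to SI: a = 572 Mm = 5.72e+08 m; r = 460.3 Mm = 4.603e+08 m.
Vis-viva: v = √(GM · (2/r − 1/a)).
2/r − 1/a = 2/4.603e+08 − 1/5.72e+08 = 2.59674e-09 m⁻¹.
v = √(7.488e+15 · 2.59674e-09) m/s ≈ 4410 m/s = 4.41 km/s.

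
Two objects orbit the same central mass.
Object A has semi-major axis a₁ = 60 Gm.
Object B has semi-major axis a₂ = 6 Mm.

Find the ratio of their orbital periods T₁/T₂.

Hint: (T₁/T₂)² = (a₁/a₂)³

Convert to SI: a₁ = 60 Gm = 6e+10 m; a₂ = 6 Mm = 6e+06 m.
From Kepler's third law, (T₁/T₂)² = (a₁/a₂)³, so T₁/T₂ = (a₁/a₂)^(3/2).
a₁/a₂ = 6e+10 / 6e+06 = 10000.
T₁/T₂ = (10000)^(3/2) ≈ 1e+06.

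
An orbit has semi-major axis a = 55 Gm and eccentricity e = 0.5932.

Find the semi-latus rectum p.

Convert to SI: a = 55 Gm = 5.5e+10 m.
p = a (1 − e²).
p = 5.5e+10 · (1 − (0.5932)²) = 5.5e+10 · 0.648114 ≈ 3.565e+10 m = 35.65 Gm.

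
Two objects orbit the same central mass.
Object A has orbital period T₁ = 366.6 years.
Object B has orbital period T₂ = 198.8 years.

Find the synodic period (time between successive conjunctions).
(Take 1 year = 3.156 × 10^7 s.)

Convert to SI: T₁ = 366.6 years = 1.15699e+10 s; T₂ = 198.8 years = 6.27413e+09 s.
T_syn = |T₁ · T₂ / (T₁ − T₂)|.
T_syn = |1.15699e+10 · 6.27413e+09 / (1.15699e+10 − 6.27413e+09)| s ≈ 1.371e+10 s = 434.3 years.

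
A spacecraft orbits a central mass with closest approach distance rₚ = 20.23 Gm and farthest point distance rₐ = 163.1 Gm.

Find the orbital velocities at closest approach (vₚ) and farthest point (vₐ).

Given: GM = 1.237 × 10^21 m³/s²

Convert to SI: rₚ = 20.23 Gm = 2.023e+10 m; rₐ = 163.1 Gm = 1.631e+11 m.
Use the vis-viva equation v² = GM(2/r − 1/a) with a = (rₚ + rₐ)/2 = (2.023e+10 + 1.631e+11)/2 = 9.1665e+10 m.
vₚ = √(GM · (2/rₚ − 1/a)) = √(1.237e+21 · (2/2.023e+10 − 1/9.1665e+10)) m/s ≈ 3.298e+05 m/s = 329.8 km/s.
vₐ = √(GM · (2/rₐ − 1/a)) = √(1.237e+21 · (2/1.631e+11 − 1/9.1665e+10)) m/s ≈ 4.091e+04 m/s = 40.91 km/s.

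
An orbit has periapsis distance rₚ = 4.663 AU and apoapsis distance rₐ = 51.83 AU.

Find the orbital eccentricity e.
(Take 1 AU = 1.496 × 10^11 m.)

Convert to SI: rₚ = 4.663 AU = 6.97585e+11 m; rₐ = 51.83 AU = 7.75377e+12 m.
e = (rₐ − rₚ) / (rₐ + rₚ).
e = (7.75377e+12 − 6.97585e+11) / (7.75377e+12 + 6.97585e+11) = 7.05618e+12 / 8.45135e+12 ≈ 0.8349.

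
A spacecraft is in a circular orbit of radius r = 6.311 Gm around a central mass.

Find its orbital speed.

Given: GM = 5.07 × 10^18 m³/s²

Convert to SI: r = 6.311 Gm = 6.311e+09 m.
For a circular orbit, gravity supplies the centripetal force, so v = √(GM / r).
v = √(5.07e+18 / 6.311e+09) m/s ≈ 2.834e+04 m/s = 28.34 km/s.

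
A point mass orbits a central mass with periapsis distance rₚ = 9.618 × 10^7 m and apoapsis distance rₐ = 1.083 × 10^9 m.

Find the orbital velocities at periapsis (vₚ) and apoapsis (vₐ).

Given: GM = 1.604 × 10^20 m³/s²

Use the vis-viva equation v² = GM(2/r − 1/a) with a = (rₚ + rₐ)/2 = (9.618e+07 + 1.083e+09)/2 = 5.8959e+08 m.
vₚ = √(GM · (2/rₚ − 1/a)) = √(1.604e+20 · (2/9.618e+07 − 1/5.8959e+08)) m/s ≈ 1.75e+06 m/s = 1750 km/s.
vₐ = √(GM · (2/rₐ − 1/a)) = √(1.604e+20 · (2/1.083e+09 − 1/5.8959e+08)) m/s ≈ 1.554e+05 m/s = 155.4 km/s.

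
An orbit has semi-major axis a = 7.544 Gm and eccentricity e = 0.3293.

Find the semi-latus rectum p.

Convert to SI: a = 7.544 Gm = 7.544e+09 m.
p = a (1 − e²).
p = 7.544e+09 · (1 − (0.3293)²) = 7.544e+09 · 0.891562 ≈ 6.726e+09 m = 6.726 Gm.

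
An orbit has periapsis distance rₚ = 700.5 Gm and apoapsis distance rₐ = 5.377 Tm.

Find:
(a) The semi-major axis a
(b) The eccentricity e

Convert to SI: rₚ = 700.5 Gm = 7.005e+11 m; rₐ = 5.377 Tm = 5.377e+12 m.
(a) a = (rₚ + rₐ) / 2 = (7.005e+11 + 5.377e+12) / 2 ≈ 3.039e+12 m = 3.039 Tm.
(b) e = (rₐ − rₚ) / (rₐ + rₚ) = (5.377e+12 − 7.005e+11) / (5.377e+12 + 7.005e+11) ≈ 0.7695.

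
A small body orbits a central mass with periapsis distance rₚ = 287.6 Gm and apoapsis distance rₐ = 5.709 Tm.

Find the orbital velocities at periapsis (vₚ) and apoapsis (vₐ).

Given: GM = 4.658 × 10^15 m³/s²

Convert to SI: rₚ = 287.6 Gm = 2.876e+11 m; rₐ = 5.709 Tm = 5.709e+12 m.
Use the vis-viva equation v² = GM(2/r − 1/a) with a = (rₚ + rₐ)/2 = (2.876e+11 + 5.709e+12)/2 = 2.9983e+12 m.
vₚ = √(GM · (2/rₚ − 1/a)) = √(4.658e+15 · (2/2.876e+11 − 1/2.9983e+12)) m/s ≈ 175.6 m/s = 175.6 m/s.
vₐ = √(GM · (2/rₐ − 1/a)) = √(4.658e+15 · (2/5.709e+12 − 1/2.9983e+12)) m/s ≈ 8.847 m/s = 8.847 m/s.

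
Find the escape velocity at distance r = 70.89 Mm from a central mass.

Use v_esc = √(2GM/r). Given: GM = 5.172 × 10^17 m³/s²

Convert to SI: r = 70.89 Mm = 7.089e+07 m.
Escape velocity comes from setting total energy to zero: ½v² − GM/r = 0 ⇒ v_esc = √(2GM / r).
v_esc = √(2 · 5.172e+17 / 7.089e+07) m/s ≈ 1.208e+05 m/s = 120.8 km/s.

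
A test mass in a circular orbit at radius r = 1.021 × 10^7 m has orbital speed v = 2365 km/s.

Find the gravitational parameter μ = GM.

Convert to SI: v = 2365 km/s = 2.365e+06 m/s.
For a circular orbit v² = GM/r, so GM = v² · r.
GM = (2.365e+06)² · 1.021e+07 m³/s² ≈ 5.711e+19 m³/s² = 5.711 × 10^19 m³/s².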